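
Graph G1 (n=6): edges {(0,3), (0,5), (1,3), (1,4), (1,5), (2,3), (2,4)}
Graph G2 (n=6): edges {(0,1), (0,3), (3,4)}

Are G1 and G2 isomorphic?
No, not isomorphic

The graphs are NOT isomorphic.

Degrees in G1: deg(0)=2, deg(1)=3, deg(2)=2, deg(3)=3, deg(4)=2, deg(5)=2.
Sorted degree sequence of G1: [3, 3, 2, 2, 2, 2].
Degrees in G2: deg(0)=2, deg(1)=1, deg(2)=0, deg(3)=2, deg(4)=1, deg(5)=0.
Sorted degree sequence of G2: [2, 2, 1, 1, 0, 0].
The (sorted) degree sequence is an isomorphism invariant, so since G1 and G2 have different degree sequences they cannot be isomorphic.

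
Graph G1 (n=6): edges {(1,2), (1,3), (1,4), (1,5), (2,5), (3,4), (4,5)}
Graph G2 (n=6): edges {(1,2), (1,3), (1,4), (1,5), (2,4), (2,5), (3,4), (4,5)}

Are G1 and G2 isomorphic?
No, not isomorphic

The graphs are NOT isomorphic.

Counting edges: G1 has 7 edge(s); G2 has 8 edge(s).
Edge count is an isomorphism invariant (a bijection on vertices induces a bijection on edges), so differing edge counts rule out isomorphism.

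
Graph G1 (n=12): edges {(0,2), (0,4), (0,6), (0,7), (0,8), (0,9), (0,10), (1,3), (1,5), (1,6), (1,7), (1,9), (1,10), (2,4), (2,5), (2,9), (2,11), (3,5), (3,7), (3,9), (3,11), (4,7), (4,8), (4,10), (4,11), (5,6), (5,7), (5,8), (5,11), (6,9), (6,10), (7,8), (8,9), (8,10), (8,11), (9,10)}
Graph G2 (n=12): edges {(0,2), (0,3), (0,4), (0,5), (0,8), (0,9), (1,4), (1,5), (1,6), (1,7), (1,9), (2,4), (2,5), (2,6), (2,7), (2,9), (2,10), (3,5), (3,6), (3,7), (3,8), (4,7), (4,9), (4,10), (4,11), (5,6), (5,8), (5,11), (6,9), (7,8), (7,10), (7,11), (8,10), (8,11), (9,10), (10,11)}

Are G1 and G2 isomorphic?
Yes, isomorphic

The graphs are isomorphic.
One valid mapping φ: V(G1) → V(G2): 0→4, 1→8, 2→1, 3→3, 4→9, 5→5, 6→11, 7→0, 8→2, 9→7, 10→10, 11→6

Verify φ preserves adjacency — for each edge of G1, its image is an edge of G2:
  (0,2) → (φ(0),φ(2)) = (1,4) ∈ E(G2) ✓
  (0,4) → (φ(0),φ(4)) = (4,9) ∈ E(G2) ✓
  (0,6) → (φ(0),φ(6)) = (4,11) ∈ E(G2) ✓
  (0,7) → (φ(0),φ(7)) = (0,4) ∈ E(G2) ✓
  (0,8) → (φ(0),φ(8)) = (2,4) ∈ E(G2) ✓
  (0,9) → (φ(0),φ(9)) = (4,7) ∈ E(G2) ✓
  (0,10) → (φ(0),φ(10)) = (4,10) ∈ E(G2) ✓
  (1,3) → (φ(1),φ(3)) = (3,8) ∈ E(G2) ✓
  (1,5) → (φ(1),φ(5)) = (5,8) ∈ E(G2) ✓
  (1,6) → (φ(1),φ(6)) = (8,11) ∈ E(G2) ✓
  (1,7) → (φ(1),φ(7)) = (0,8) ∈ E(G2) ✓
  (1,9) → (φ(1),φ(9)) = (7,8) ∈ E(G2) ✓
  (1,10) → (φ(1),φ(10)) = (8,10) ∈ E(G2) ✓
  (2,4) → (φ(2),φ(4)) = (1,9) ∈ E(G2) ✓
  (2,5) → (φ(2),φ(5)) = (1,5) ∈ E(G2) ✓
  (2,9) → (φ(2),φ(9)) = (1,7) ∈ E(G2) ✓
  (2,11) → (φ(2),φ(11)) = (1,6) ∈ E(G2) ✓
  (3,5) → (φ(3),φ(5)) = (3,5) ∈ E(G2) ✓
  (3,7) → (φ(3),φ(7)) = (0,3) ∈ E(G2) ✓
  (3,9) → (φ(3),φ(9)) = (3,7) ∈ E(G2) ✓
  (3,11) → (φ(3),φ(11)) = (3,6) ∈ E(G2) ✓
  (4,7) → (φ(4),φ(7)) = (0,9) ∈ E(G2) ✓
  (4,8) → (φ(4),φ(8)) = (2,9) ∈ E(G2) ✓
  (4,10) → (φ(4),φ(10)) = (9,10) ∈ E(G2) ✓
  (4,11) → (φ(4),φ(11)) = (6,9) ∈ E(G2) ✓
  (5,6) → (φ(5),φ(6)) = (5,11) ∈ E(G2) ✓
  (5,7) → (φ(5),φ(7)) = (0,5) ∈ E(G2) ✓
  (5,8) → (φ(5),φ(8)) = (2,5) ∈ E(G2) ✓
  (5,11) → (φ(5),φ(11)) = (5,6) ∈ E(G2) ✓
  (6,9) → (φ(6),φ(9)) = (7,11) ∈ E(G2) ✓
  (6,10) → (φ(6),φ(10)) = (10,11) ∈ E(G2) ✓
  (7,8) → (φ(7),φ(8)) = (0,2) ∈ E(G2) ✓
  (8,9) → (φ(8),φ(9)) = (2,7) ∈ E(G2) ✓
  (8,10) → (φ(8),φ(10)) = (2,10) ∈ E(G2) ✓
  (8,11) → (φ(8),φ(11)) = (2,6) ∈ E(G2) ✓
  (9,10) → (φ(9),φ(10)) = (7,10) ∈ E(G2) ✓
All 36 edges of G1 map to edges of G2, and |E(G1)| = |E(G2)| = 36, so φ is a bijection on edges as well as vertices. Hence G1 ≅ G2.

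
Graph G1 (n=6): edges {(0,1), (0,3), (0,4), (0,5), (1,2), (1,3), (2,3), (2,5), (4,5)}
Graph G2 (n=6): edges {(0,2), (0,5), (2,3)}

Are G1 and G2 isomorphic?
No, not isomorphic

The graphs are NOT isomorphic.

Connected components of G1: 1 component(s) with vertex sets [[0, 1, 2, 3, 4, 5]], sizes [6].
Connected components of G2: 3 component(s) with vertex sets [[1], [4], [0, 2, 3, 5]], sizes [1, 1, 4].
The number of connected components (and the multiset of component sizes) is an isomorphism invariant — an isomorphism maps each component of G1 bijectively onto a component of G2. Since G1 has 1 component(s) and G2 has 3, they cannot be isomorphic.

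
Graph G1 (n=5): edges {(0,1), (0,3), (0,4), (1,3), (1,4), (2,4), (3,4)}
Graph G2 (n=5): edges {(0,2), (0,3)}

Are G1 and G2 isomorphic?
No, not isomorphic

The graphs are NOT isomorphic.

Counting triangles (3-cliques): G1 has 4, G2 has 0.
Triangle count is an isomorphism invariant, so differing triangle counts rule out isomorphism.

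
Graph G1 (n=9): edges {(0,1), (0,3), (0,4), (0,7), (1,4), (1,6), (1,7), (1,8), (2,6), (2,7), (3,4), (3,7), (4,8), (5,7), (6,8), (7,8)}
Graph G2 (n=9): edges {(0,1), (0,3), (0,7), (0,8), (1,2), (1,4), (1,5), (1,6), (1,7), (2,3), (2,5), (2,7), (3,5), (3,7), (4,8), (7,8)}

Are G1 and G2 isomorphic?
Yes, isomorphic

The graphs are isomorphic.
One valid mapping φ: V(G1) → V(G2): 0→2, 1→7, 2→4, 3→5, 4→3, 5→6, 6→8, 7→1, 8→0

Verify φ preserves adjacency — for each edge of G1, its image is an edge of G2:
  (0,1) → (φ(0),φ(1)) = (2,7) ∈ E(G2) ✓
  (0,3) → (φ(0),φ(3)) = (2,5) ∈ E(G2) ✓
  (0,4) → (φ(0),φ(4)) = (2,3) ∈ E(G2) ✓
  (0,7) → (φ(0),φ(7)) = (1,2) ∈ E(G2) ✓
  (1,4) → (φ(1),φ(4)) = (3,7) ∈ E(G2) ✓
  (1,6) → (φ(1),φ(6)) = (7,8) ∈ E(G2) ✓
  (1,7) → (φ(1),φ(7)) = (1,7) ∈ E(G2) ✓
  (1,8) → (φ(1),φ(8)) = (0,7) ∈ E(G2) ✓
  (2,6) → (φ(2),φ(6)) = (4,8) ∈ E(G2) ✓
  (2,7) → (φ(2),φ(7)) = (1,4) ∈ E(G2) ✓
  (3,4) → (φ(3),φ(4)) = (3,5) ∈ E(G2) ✓
  (3,7) → (φ(3),φ(7)) = (1,5) ∈ E(G2) ✓
  (4,8) → (φ(4),φ(8)) = (0,3) ∈ E(G2) ✓
  (5,7) → (φ(5),φ(7)) = (1,6) ∈ E(G2) ✓
  (6,8) → (φ(6),φ(8)) = (0,8) ∈ E(G2) ✓
  (7,8) → (φ(7),φ(8)) = (0,1) ∈ E(G2) ✓
All 16 edges of G1 map to edges of G2, and |E(G1)| = |E(G2)| = 16, so φ is a bijection on edges as well as vertices. Hence G1 ≅ G2.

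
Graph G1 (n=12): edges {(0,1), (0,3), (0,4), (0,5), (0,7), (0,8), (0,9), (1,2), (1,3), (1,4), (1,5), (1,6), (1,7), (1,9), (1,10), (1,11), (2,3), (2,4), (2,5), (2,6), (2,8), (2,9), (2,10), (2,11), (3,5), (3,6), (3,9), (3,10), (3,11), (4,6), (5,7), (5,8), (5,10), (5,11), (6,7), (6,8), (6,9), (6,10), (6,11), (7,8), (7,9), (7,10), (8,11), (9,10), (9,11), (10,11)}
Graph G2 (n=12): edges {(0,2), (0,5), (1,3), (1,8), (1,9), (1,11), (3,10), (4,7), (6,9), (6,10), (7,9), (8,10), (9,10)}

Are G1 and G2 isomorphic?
No, not isomorphic

The graphs are NOT isomorphic.

Connected components of G1: 1 component(s) with vertex sets [[0, 1, 2, 3, 4, 5, 6, 7, 8, 9, 10, 11]], sizes [12].
Connected components of G2: 2 component(s) with vertex sets [[0, 2, 5], [1, 3, 4, 6, 7, 8, 9, 10, 11]], sizes [3, 9].
The number of connected components (and the multiset of component sizes) is an isomorphism invariant — an isomorphism maps each component of G1 bijectively onto a component of G2. Since G1 has 1 component(s) and G2 has 2, they cannot be isomorphic.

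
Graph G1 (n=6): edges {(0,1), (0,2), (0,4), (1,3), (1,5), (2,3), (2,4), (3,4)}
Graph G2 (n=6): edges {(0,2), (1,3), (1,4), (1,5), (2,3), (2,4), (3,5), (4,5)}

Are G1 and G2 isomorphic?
Yes, isomorphic

The graphs are isomorphic.
One valid mapping φ: V(G1) → V(G2): 0→4, 1→2, 2→1, 3→3, 4→5, 5→0

Verify φ preserves adjacency — for each edge of G1, its image is an edge of G2:
  (0,1) → (φ(0),φ(1)) = (2,4) ∈ E(G2) ✓
  (0,2) → (φ(0),φ(2)) = (1,4) ∈ E(G2) ✓
  (0,4) → (φ(0),φ(4)) = (4,5) ∈ E(G2) ✓
  (1,3) → (φ(1),φ(3)) = (2,3) ∈ E(G2) ✓
  (1,5) → (φ(1),φ(5)) = (0,2) ∈ E(G2) ✓
  (2,3) → (φ(2),φ(3)) = (1,3) ∈ E(G2) ✓
  (2,4) → (φ(2),φ(4)) = (1,5) ∈ E(G2) ✓
  (3,4) → (φ(3),φ(4)) = (3,5) ∈ E(G2) ✓
All 8 edges of G1 map to edges of G2, and |E(G1)| = |E(G2)| = 8, so φ is a bijection on edges as well as vertices. Hence G1 ≅ G2.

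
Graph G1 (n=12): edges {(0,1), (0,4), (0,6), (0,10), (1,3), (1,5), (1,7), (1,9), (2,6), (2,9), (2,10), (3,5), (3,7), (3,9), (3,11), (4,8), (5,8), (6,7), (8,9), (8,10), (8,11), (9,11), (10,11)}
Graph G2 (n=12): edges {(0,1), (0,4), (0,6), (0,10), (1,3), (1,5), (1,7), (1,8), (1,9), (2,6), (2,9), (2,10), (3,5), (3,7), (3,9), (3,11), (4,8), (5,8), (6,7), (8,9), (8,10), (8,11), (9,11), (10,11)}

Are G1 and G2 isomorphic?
No, not isomorphic

The graphs are NOT isomorphic.

Counting edges: G1 has 23 edge(s); G2 has 24 edge(s).
Edge count is an isomorphism invariant (a bijection on vertices induces a bijection on edges), so differing edge counts rule out isomorphism.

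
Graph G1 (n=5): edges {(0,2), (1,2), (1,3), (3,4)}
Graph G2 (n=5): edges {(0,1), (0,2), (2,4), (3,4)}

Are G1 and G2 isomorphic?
Yes, isomorphic

The graphs are isomorphic.
One valid mapping φ: V(G1) → V(G2): 0→3, 1→2, 2→4, 3→0, 4→1

Verify φ preserves adjacency — for each edge of G1, its image is an edge of G2:
  (0,2) → (φ(0),φ(2)) = (3,4) ∈ E(G2) ✓
  (1,2) → (φ(1),φ(2)) = (2,4) ∈ E(G2) ✓
  (1,3) → (φ(1),φ(3)) = (0,2) ∈ E(G2) ✓
  (3,4) → (φ(3),φ(4)) = (0,1) ∈ E(G2) ✓
All 4 edges of G1 map to edges of G2, and |E(G1)| = |E(G2)| = 4, so φ is a bijection on edges as well as vertices. Hence G1 ≅ G2.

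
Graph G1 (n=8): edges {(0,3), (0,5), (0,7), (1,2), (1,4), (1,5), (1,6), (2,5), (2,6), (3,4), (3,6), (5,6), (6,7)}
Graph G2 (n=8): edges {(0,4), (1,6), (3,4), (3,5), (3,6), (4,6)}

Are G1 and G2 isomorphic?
No, not isomorphic

The graphs are NOT isomorphic.

Degrees in G1: deg(0)=3, deg(1)=4, deg(2)=3, deg(3)=3, deg(4)=2, deg(5)=4, deg(6)=5, deg(7)=2.
Sorted degree sequence of G1: [5, 4, 4, 3, 3, 3, 2, 2].
Degrees in G2: deg(0)=1, deg(1)=1, deg(2)=0, deg(3)=3, deg(4)=3, deg(5)=1, deg(6)=3, deg(7)=0.
Sorted degree sequence of G2: [3, 3, 3, 1, 1, 1, 0, 0].
The (sorted) degree sequence is an isomorphism invariant, so since G1 and G2 have different degree sequences they cannot be isomorphic.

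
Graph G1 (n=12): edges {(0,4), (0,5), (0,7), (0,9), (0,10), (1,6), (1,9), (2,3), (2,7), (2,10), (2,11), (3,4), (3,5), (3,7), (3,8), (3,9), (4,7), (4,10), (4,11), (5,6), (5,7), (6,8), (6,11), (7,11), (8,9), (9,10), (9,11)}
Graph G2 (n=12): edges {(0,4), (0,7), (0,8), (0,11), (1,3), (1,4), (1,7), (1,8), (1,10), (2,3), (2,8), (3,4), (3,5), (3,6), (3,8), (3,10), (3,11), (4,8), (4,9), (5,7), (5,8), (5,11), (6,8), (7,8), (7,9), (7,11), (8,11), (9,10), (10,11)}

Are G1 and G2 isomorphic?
No, not isomorphic

The graphs are NOT isomorphic.

Degrees in G1: deg(0)=5, deg(1)=2, deg(2)=4, deg(3)=6, deg(4)=5, deg(5)=4, deg(6)=4, deg(7)=6, deg(8)=3, deg(9)=6, deg(10)=4, deg(11)=5.
Sorted degree sequence of G1: [6, 6, 6, 5, 5, 5, 4, 4, 4, 4, 3, 2].
Degrees in G2: deg(0)=4, deg(1)=5, deg(2)=2, deg(3)=8, deg(4)=5, deg(5)=4, deg(6)=2, deg(7)=6, deg(8)=9, deg(9)=3, deg(10)=4, deg(11)=6.
Sorted degree sequence of G2: [9, 8, 6, 6, 5, 5, 4, 4, 4, 3, 2, 2].
The (sorted) degree sequence is an isomorphism invariant, so since G1 and G2 have different degree sequences they cannot be isomorphic.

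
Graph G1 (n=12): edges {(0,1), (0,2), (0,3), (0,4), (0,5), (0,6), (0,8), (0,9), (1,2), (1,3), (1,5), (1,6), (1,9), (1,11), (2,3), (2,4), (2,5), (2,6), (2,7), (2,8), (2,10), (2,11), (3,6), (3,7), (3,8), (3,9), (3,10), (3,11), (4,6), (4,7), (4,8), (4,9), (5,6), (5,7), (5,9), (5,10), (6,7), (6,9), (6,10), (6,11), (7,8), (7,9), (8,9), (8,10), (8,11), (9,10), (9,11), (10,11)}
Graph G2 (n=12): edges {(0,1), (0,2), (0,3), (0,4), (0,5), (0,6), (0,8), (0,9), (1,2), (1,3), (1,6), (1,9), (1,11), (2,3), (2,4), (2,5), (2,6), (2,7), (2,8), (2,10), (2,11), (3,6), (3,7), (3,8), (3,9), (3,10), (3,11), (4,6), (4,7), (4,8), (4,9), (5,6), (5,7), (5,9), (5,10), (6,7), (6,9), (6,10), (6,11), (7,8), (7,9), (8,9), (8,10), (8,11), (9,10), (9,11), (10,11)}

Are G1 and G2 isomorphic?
No, not isomorphic

The graphs are NOT isomorphic.

Counting edges: G1 has 48 edge(s); G2 has 47 edge(s).
Edge count is an isomorphism invariant (a bijection on vertices induces a bijection on edges), so differing edge counts rule out isomorphism.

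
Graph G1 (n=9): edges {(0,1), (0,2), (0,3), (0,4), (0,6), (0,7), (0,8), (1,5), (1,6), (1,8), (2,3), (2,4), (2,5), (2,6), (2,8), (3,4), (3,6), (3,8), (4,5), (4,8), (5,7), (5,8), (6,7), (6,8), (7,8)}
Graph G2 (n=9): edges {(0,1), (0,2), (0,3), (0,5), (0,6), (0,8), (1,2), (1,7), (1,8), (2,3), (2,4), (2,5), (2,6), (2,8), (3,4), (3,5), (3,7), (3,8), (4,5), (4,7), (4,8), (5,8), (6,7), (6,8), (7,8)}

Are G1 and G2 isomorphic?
Yes, isomorphic

The graphs are isomorphic.
One valid mapping φ: V(G1) → V(G2): 0→2, 1→1, 2→3, 3→5, 4→4, 5→7, 6→0, 7→6, 8→8

Verify φ preserves adjacency — for each edge of G1, its image is an edge of G2:
  (0,1) → (φ(0),φ(1)) = (1,2) ∈ E(G2) ✓
  (0,2) → (φ(0),φ(2)) = (2,3) ∈ E(G2) ✓
  (0,3) → (φ(0),φ(3)) = (2,5) ∈ E(G2) ✓
  (0,4) → (φ(0),φ(4)) = (2,4) ∈ E(G2) ✓
  (0,6) → (φ(0),φ(6)) = (0,2) ∈ E(G2) ✓
  (0,7) → (φ(0),φ(7)) = (2,6) ∈ E(G2) ✓
  (0,8) → (φ(0),φ(8)) = (2,8) ∈ E(G2) ✓
  (1,5) → (φ(1),φ(5)) = (1,7) ∈ E(G2) ✓
  (1,6) → (φ(1),φ(6)) = (0,1) ∈ E(G2) ✓
  (1,8) → (φ(1),φ(8)) = (1,8) ∈ E(G2) ✓
  (2,3) → (φ(2),φ(3)) = (3,5) ∈ E(G2) ✓
  (2,4) → (φ(2),φ(4)) = (3,4) ∈ E(G2) ✓
  (2,5) → (φ(2),φ(5)) = (3,7) ∈ E(G2) ✓
  (2,6) → (φ(2),φ(6)) = (0,3) ∈ E(G2) ✓
  (2,8) → (φ(2),φ(8)) = (3,8) ∈ E(G2) ✓
  (3,4) → (φ(3),φ(4)) = (4,5) ∈ E(G2) ✓
  (3,6) → (φ(3),φ(6)) = (0,5) ∈ E(G2) ✓
  (3,8) → (φ(3),φ(8)) = (5,8) ∈ E(G2) ✓
  (4,5) → (φ(4),φ(5)) = (4,7) ∈ E(G2) ✓
  (4,8) → (φ(4),φ(8)) = (4,8) ∈ E(G2) ✓
  (5,7) → (φ(5),φ(7)) = (6,7) ∈ E(G2) ✓
  (5,8) → (φ(5),φ(8)) = (7,8) ∈ E(G2) ✓
  (6,7) → (φ(6),φ(7)) = (0,6) ∈ E(G2) ✓
  (6,8) → (φ(6),φ(8)) = (0,8) ∈ E(G2) ✓
  (7,8) → (φ(7),φ(8)) = (6,8) ∈ E(G2) ✓
All 25 edges of G1 map to edges of G2, and |E(G1)| = |E(G2)| = 25, so φ is a bijection on edges as well as vertices. Hence G1 ≅ G2.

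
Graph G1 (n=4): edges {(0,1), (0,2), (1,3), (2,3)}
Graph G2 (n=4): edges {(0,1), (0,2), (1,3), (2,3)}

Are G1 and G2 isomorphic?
Yes, isomorphic

The graphs are isomorphic.
One valid mapping φ: V(G1) → V(G2): 0→1, 1→0, 2→3, 3→2

Verify φ preserves adjacency — for each edge of G1, its image is an edge of G2:
  (0,1) → (φ(0),φ(1)) = (0,1) ∈ E(G2) ✓
  (0,2) → (φ(0),φ(2)) = (1,3) ∈ E(G2) ✓
  (1,3) → (φ(1),φ(3)) = (0,2) ∈ E(G2) ✓
  (2,3) → (φ(2),φ(3)) = (2,3) ∈ E(G2) ✓
All 4 edges of G1 map to edges of G2, and |E(G1)| = |E(G2)| = 4, so φ is a bijection on edges as well as vertices. Hence G1 ≅ G2.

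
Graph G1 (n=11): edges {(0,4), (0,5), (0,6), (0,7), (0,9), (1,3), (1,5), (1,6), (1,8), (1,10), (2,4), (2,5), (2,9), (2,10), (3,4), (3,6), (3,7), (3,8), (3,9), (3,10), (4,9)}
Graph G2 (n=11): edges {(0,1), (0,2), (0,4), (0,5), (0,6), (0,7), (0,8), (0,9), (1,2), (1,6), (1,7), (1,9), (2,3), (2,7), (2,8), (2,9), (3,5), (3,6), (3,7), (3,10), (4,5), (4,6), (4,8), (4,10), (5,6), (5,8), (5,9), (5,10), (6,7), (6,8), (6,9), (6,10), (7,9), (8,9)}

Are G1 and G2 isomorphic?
No, not isomorphic

The graphs are NOT isomorphic.

Degrees in G1: deg(0)=5, deg(1)=5, deg(2)=4, deg(3)=7, deg(4)=4, deg(5)=3, deg(6)=3, deg(7)=2, deg(8)=2, deg(9)=4, deg(10)=3.
Sorted degree sequence of G1: [7, 5, 5, 4, 4, 4, 3, 3, 3, 2, 2].
Degrees in G2: deg(0)=8, deg(1)=5, deg(2)=6, deg(3)=5, deg(4)=5, deg(5)=7, deg(6)=9, deg(7)=6, deg(8)=6, deg(9)=7, deg(10)=4.
Sorted degree sequence of G2: [9, 8, 7, 7, 6, 6, 6, 5, 5, 5, 4].
The (sorted) degree sequence is an isomorphism invariant, so since G1 and G2 have different degree sequences they cannot be isomorphic.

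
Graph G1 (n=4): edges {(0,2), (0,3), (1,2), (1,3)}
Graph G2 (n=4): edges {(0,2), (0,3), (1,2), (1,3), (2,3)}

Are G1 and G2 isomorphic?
No, not isomorphic

The graphs are NOT isomorphic.

Counting edges: G1 has 4 edge(s); G2 has 5 edge(s).
Edge count is an isomorphism invariant (a bijection on vertices induces a bijection on edges), so differing edge counts rule out isomorphism.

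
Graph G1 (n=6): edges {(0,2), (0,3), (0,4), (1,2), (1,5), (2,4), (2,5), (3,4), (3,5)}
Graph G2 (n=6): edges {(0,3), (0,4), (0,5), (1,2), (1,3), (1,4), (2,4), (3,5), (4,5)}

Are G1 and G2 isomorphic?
Yes, isomorphic

The graphs are isomorphic.
One valid mapping φ: V(G1) → V(G2): 0→5, 1→2, 2→4, 3→3, 4→0, 5→1

Verify φ preserves adjacency — for each edge of G1, its image is an edge of G2:
  (0,2) → (φ(0),φ(2)) = (4,5) ∈ E(G2) ✓
  (0,3) → (φ(0),φ(3)) = (3,5) ∈ E(G2) ✓
  (0,4) → (φ(0),φ(4)) = (0,5) ∈ E(G2) ✓
  (1,2) → (φ(1),φ(2)) = (2,4) ∈ E(G2) ✓
  (1,5) → (φ(1),φ(5)) = (1,2) ∈ E(G2) ✓
  (2,4) → (φ(2),φ(4)) = (0,4) ∈ E(G2) ✓
  (2,5) → (φ(2),φ(5)) = (1,4) ∈ E(G2) ✓
  (3,4) → (φ(3),φ(4)) = (0,3) ∈ E(G2) ✓
  (3,5) → (φ(3),φ(5)) = (1,3) ∈ E(G2) ✓
All 9 edges of G1 map to edges of G2, and |E(G1)| = |E(G2)| = 9, so φ is a bijection on edges as well as vertices. Hence G1 ≅ G2.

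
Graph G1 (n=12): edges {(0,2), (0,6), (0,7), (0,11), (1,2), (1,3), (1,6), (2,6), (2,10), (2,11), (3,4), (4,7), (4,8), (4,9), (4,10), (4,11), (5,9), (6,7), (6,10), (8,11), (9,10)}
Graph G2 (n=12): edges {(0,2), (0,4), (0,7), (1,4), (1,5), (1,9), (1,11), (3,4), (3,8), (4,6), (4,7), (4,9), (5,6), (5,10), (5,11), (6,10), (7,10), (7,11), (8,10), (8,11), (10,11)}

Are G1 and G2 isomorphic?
Yes, isomorphic

The graphs are isomorphic.
One valid mapping φ: V(G1) → V(G2): 0→5, 1→8, 2→11, 3→3, 4→4, 5→2, 6→10, 7→6, 8→9, 9→0, 10→7, 11→1

Verify φ preserves adjacency — for each edge of G1, its image is an edge of G2:
  (0,2) → (φ(0),φ(2)) = (5,11) ∈ E(G2) ✓
  (0,6) → (φ(0),φ(6)) = (5,10) ∈ E(G2) ✓
  (0,7) → (φ(0),φ(7)) = (5,6) ∈ E(G2) ✓
  (0,11) → (φ(0),φ(11)) = (1,5) ∈ E(G2) ✓
  (1,2) → (φ(1),φ(2)) = (8,11) ∈ E(G2) ✓
  (1,3) → (φ(1),φ(3)) = (3,8) ∈ E(G2) ✓
  (1,6) → (φ(1),φ(6)) = (8,10) ∈ E(G2) ✓
  (2,6) → (φ(2),φ(6)) = (10,11) ∈ E(G2) ✓
  (2,10) → (φ(2),φ(10)) = (7,11) ∈ E(G2) ✓
  (2,11) → (φ(2),φ(11)) = (1,11) ∈ E(G2) ✓
  (3,4) → (φ(3),φ(4)) = (3,4) ∈ E(G2) ✓
  (4,7) → (φ(4),φ(7)) = (4,6) ∈ E(G2) ✓
  (4,8) → (φ(4),φ(8)) = (4,9) ∈ E(G2) ✓
  (4,9) → (φ(4),φ(9)) = (0,4) ∈ E(G2) ✓
  (4,10) → (φ(4),φ(10)) = (4,7) ∈ E(G2) ✓
  (4,11) → (φ(4),φ(11)) = (1,4) ∈ E(G2) ✓
  (5,9) → (φ(5),φ(9)) = (0,2) ∈ E(G2) ✓
  (6,7) → (φ(6),φ(7)) = (6,10) ∈ E(G2) ✓
  (6,10) → (φ(6),φ(10)) = (7,10) ∈ E(G2) ✓
  (8,11) → (φ(8),φ(11)) = (1,9) ∈ E(G2) ✓
  (9,10) → (φ(9),φ(10)) = (0,7) ∈ E(G2) ✓
All 21 edges of G1 map to edges of G2, and |E(G1)| = |E(G2)| = 21, so φ is a bijection on edges as well as vertices. Hence G1 ≅ G2.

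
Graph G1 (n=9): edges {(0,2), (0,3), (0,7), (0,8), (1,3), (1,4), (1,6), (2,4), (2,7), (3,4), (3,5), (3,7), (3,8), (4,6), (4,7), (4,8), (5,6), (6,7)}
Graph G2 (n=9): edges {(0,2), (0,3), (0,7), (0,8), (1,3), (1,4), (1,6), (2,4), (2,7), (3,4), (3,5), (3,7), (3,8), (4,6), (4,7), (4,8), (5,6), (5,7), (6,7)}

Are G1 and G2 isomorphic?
No, not isomorphic

The graphs are NOT isomorphic.

Counting edges: G1 has 18 edge(s); G2 has 19 edge(s).
Edge count is an isomorphism invariant (a bijection on vertices induces a bijection on edges), so differing edge counts rule out isomorphism.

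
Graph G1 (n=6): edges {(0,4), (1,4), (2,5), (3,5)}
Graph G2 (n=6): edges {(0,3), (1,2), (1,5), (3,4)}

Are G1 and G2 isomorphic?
Yes, isomorphic

The graphs are isomorphic.
One valid mapping φ: V(G1) → V(G2): 0→5, 1→2, 2→0, 3→4, 4→1, 5→3

Verify φ preserves adjacency — for each edge of G1, its image is an edge of G2:
  (0,4) → (φ(0),φ(4)) = (1,5) ∈ E(G2) ✓
  (1,4) → (φ(1),φ(4)) = (1,2) ∈ E(G2) ✓
  (2,5) → (φ(2),φ(5)) = (0,3) ∈ E(G2) ✓
  (3,5) → (φ(3),φ(5)) = (3,4) ∈ E(G2) ✓
All 4 edges of G1 map to edges of G2, and |E(G1)| = |E(G2)| = 4, so φ is a bijection on edges as well as vertices. Hence G1 ≅ G2.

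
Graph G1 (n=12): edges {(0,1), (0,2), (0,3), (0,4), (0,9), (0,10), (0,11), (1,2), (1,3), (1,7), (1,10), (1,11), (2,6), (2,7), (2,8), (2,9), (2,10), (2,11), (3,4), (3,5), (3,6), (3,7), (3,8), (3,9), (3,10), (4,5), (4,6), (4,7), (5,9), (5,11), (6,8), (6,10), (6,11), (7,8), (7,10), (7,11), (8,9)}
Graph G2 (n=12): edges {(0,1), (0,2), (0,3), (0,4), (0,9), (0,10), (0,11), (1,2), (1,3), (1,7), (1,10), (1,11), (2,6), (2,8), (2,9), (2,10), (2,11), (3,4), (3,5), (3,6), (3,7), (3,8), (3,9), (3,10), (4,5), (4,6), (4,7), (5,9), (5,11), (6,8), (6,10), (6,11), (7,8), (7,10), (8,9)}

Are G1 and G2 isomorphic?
No, not isomorphic

The graphs are NOT isomorphic.

Counting edges: G1 has 37 edge(s); G2 has 35 edge(s).
Edge count is an isomorphism invariant (a bijection on vertices induces a bijection on edges), so differing edge counts rule out isomorphism.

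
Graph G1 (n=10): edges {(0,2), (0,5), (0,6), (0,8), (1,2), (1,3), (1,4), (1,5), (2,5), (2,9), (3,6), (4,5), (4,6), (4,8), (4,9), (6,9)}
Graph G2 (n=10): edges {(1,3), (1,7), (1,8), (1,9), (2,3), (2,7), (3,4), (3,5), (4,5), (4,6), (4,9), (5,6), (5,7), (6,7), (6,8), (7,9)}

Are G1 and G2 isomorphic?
Yes, isomorphic

The graphs are isomorphic.
One valid mapping φ: V(G1) → V(G2): 0→3, 1→6, 2→4, 3→8, 4→7, 5→5, 6→1, 7→0, 8→2, 9→9

Verify φ preserves adjacency — for each edge of G1, its image is an edge of G2:
  (0,2) → (φ(0),φ(2)) = (3,4) ∈ E(G2) ✓
  (0,5) → (φ(0),φ(5)) = (3,5) ∈ E(G2) ✓
  (0,6) → (φ(0),φ(6)) = (1,3) ∈ E(G2) ✓
  (0,8) → (φ(0),φ(8)) = (2,3) ∈ E(G2) ✓
  (1,2) → (φ(1),φ(2)) = (4,6) ∈ E(G2) ✓
  (1,3) → (φ(1),φ(3)) = (6,8) ∈ E(G2) ✓
  (1,4) → (φ(1),φ(4)) = (6,7) ∈ E(G2) ✓
  (1,5) → (φ(1),φ(5)) = (5,6) ∈ E(G2) ✓
  (2,5) → (φ(2),φ(5)) = (4,5) ∈ E(G2) ✓
  (2,9) → (φ(2),φ(9)) = (4,9) ∈ E(G2) ✓
  (3,6) → (φ(3),φ(6)) = (1,8) ∈ E(G2) ✓
  (4,5) → (φ(4),φ(5)) = (5,7) ∈ E(G2) ✓
  (4,6) → (φ(4),φ(6)) = (1,7) ∈ E(G2) ✓
  (4,8) → (φ(4),φ(8)) = (2,7) ∈ E(G2) ✓
  (4,9) → (φ(4),φ(9)) = (7,9) ∈ E(G2) ✓
  (6,9) → (φ(6),φ(9)) = (1,9) ∈ E(G2) ✓
All 16 edges of G1 map to edges of G2, and |E(G1)| = |E(G2)| = 16, so φ is a bijection on edges as well as vertices. Hence G1 ≅ G2.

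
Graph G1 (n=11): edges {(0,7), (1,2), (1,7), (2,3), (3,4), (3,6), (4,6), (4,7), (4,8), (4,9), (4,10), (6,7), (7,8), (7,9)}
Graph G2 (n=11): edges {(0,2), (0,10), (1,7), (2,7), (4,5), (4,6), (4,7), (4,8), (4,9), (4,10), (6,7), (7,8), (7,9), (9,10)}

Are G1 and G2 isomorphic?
Yes, isomorphic

The graphs are isomorphic.
One valid mapping φ: V(G1) → V(G2): 0→1, 1→2, 2→0, 3→10, 4→4, 5→3, 6→9, 7→7, 8→6, 9→8, 10→5

Verify φ preserves adjacency — for each edge of G1, its image is an edge of G2:
  (0,7) → (φ(0),φ(7)) = (1,7) ∈ E(G2) ✓
  (1,2) → (φ(1),φ(2)) = (0,2) ∈ E(G2) ✓
  (1,7) → (φ(1),φ(7)) = (2,7) ∈ E(G2) ✓
  (2,3) → (φ(2),φ(3)) = (0,10) ∈ E(G2) ✓
  (3,4) → (φ(3),φ(4)) = (4,10) ∈ E(G2) ✓
  (3,6) → (φ(3),φ(6)) = (9,10) ∈ E(G2) ✓
  (4,6) → (φ(4),φ(6)) = (4,9) ∈ E(G2) ✓
  (4,7) → (φ(4),φ(7)) = (4,7) ∈ E(G2) ✓
  (4,8) → (φ(4),φ(8)) = (4,6) ∈ E(G2) ✓
  (4,9) → (φ(4),φ(9)) = (4,8) ∈ E(G2) ✓
  (4,10) → (φ(4),φ(10)) = (4,5) ∈ E(G2) ✓
  (6,7) → (φ(6),φ(7)) = (7,9) ∈ E(G2) ✓
  (7,8) → (φ(7),φ(8)) = (6,7) ∈ E(G2) ✓
  (7,9) → (φ(7),φ(9)) = (7,8) ∈ E(G2) ✓
All 14 edges of G1 map to edges of G2, and |E(G1)| = |E(G2)| = 14, so φ is a bijection on edges as well as vertices. Hence G1 ≅ G2.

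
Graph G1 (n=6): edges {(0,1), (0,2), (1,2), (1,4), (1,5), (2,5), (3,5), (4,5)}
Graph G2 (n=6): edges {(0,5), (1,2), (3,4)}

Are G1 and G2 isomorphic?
No, not isomorphic

The graphs are NOT isomorphic.

Connected components of G1: 1 component(s) with vertex sets [[0, 1, 2, 3, 4, 5]], sizes [6].
Connected components of G2: 3 component(s) with vertex sets [[0, 5], [1, 2], [3, 4]], sizes [2, 2, 2].
The number of connected components (and the multiset of component sizes) is an isomorphism invariant — an isomorphism maps each component of G1 bijectively onto a component of G2. Since G1 has 1 component(s) and G2 has 3, they cannot be isomorphic.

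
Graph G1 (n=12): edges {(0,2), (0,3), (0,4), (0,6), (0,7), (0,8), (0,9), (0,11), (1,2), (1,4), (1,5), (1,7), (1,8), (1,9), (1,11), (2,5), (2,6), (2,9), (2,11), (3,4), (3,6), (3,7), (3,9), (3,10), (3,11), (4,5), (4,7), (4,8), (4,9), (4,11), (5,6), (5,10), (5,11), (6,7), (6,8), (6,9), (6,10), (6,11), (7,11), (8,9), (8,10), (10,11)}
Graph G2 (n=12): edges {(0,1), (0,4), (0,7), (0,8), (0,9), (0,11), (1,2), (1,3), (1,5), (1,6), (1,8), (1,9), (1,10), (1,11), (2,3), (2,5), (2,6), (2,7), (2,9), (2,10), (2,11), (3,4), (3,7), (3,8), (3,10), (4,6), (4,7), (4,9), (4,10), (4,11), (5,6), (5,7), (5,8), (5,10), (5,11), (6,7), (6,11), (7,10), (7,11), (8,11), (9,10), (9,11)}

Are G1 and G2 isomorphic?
Yes, isomorphic

The graphs are isomorphic.
One valid mapping φ: V(G1) → V(G2): 0→2, 1→4, 2→9, 3→5, 4→7, 5→0, 6→1, 7→6, 8→3, 9→10, 10→8, 11→11

Verify φ preserves adjacency — for each edge of G1, its image is an edge of G2:
  (0,2) → (φ(0),φ(2)) = (2,9) ∈ E(G2) ✓
  (0,3) → (φ(0),φ(3)) = (2,5) ∈ E(G2) ✓
  (0,4) → (φ(0),φ(4)) = (2,7) ∈ E(G2) ✓
  (0,6) → (φ(0),φ(6)) = (1,2) ∈ E(G2) ✓
  (0,7) → (φ(0),φ(7)) = (2,6) ∈ E(G2) ✓
  (0,8) → (φ(0),φ(8)) = (2,3) ∈ E(G2) ✓
  (0,9) → (φ(0),φ(9)) = (2,10) ∈ E(G2) ✓
  (0,11) → (φ(0),φ(11)) = (2,11) ∈ E(G2) ✓
  (1,2) → (φ(1),φ(2)) = (4,9) ∈ E(G2) ✓
  (1,4) → (φ(1),φ(4)) = (4,7) ∈ E(G2) ✓
  (1,5) → (φ(1),φ(5)) = (0,4) ∈ E(G2) ✓
  (1,7) → (φ(1),φ(7)) = (4,6) ∈ E(G2) ✓
  (1,8) → (φ(1),φ(8)) = (3,4) ∈ E(G2) ✓
  (1,9) → (φ(1),φ(9)) = (4,10) ∈ E(G2) ✓
  (1,11) → (φ(1),φ(11)) = (4,11) ∈ E(G2) ✓
  (2,5) → (φ(2),φ(5)) = (0,9) ∈ E(G2) ✓
  (2,6) → (φ(2),φ(6)) = (1,9) ∈ E(G2) ✓
  (2,9) → (φ(2),φ(9)) = (9,10) ∈ E(G2) ✓
  (2,11) → (φ(2),φ(11)) = (9,11) ∈ E(G2) ✓
  (3,4) → (φ(3),φ(4)) = (5,7) ∈ E(G2) ✓
  (3,6) → (φ(3),φ(6)) = (1,5) ∈ E(G2) ✓
  (3,7) → (φ(3),φ(7)) = (5,6) ∈ E(G2) ✓
  (3,9) → (φ(3),φ(9)) = (5,10) ∈ E(G2) ✓
  (3,10) → (φ(3),φ(10)) = (5,8) ∈ E(G2) ✓
  (3,11) → (φ(3),φ(11)) = (5,11) ∈ E(G2) ✓
  (4,5) → (φ(4),φ(5)) = (0,7) ∈ E(G2) ✓
  (4,7) → (φ(4),φ(7)) = (6,7) ∈ E(G2) ✓
  (4,8) → (φ(4),φ(8)) = (3,7) ∈ E(G2) ✓
  (4,9) → (φ(4),φ(9)) = (7,10) ∈ E(G2) ✓
  (4,11) → (φ(4),φ(11)) = (7,11) ∈ E(G2) ✓
  (5,6) → (φ(5),φ(6)) = (0,1) ∈ E(G2) ✓
  (5,10) → (φ(5),φ(10)) = (0,8) ∈ E(G2) ✓
  (5,11) → (φ(5),φ(11)) = (0,11) ∈ E(G2) ✓
  (6,7) → (φ(6),φ(7)) = (1,6) ∈ E(G2) ✓
  (6,8) → (φ(6),φ(8)) = (1,3) ∈ E(G2) ✓
  (6,9) → (φ(6),φ(9)) = (1,10) ∈ E(G2) ✓
  (6,10) → (φ(6),φ(10)) = (1,8) ∈ E(G2) ✓
  (6,11) → (φ(6),φ(11)) = (1,11) ∈ E(G2) ✓
  (7,11) → (φ(7),φ(11)) = (6,11) ∈ E(G2) ✓
  (8,9) → (φ(8),φ(9)) = (3,10) ∈ E(G2) ✓
  (8,10) → (φ(8),φ(10)) = (3,8) ∈ E(G2) ✓
  (10,11) → (φ(10),φ(11)) = (8,11) ∈ E(G2) ✓
All 42 edges of G1 map to edges of G2, and |E(G1)| = |E(G2)| = 42, so φ is a bijection on edges as well as vertices. Hence G1 ≅ G2.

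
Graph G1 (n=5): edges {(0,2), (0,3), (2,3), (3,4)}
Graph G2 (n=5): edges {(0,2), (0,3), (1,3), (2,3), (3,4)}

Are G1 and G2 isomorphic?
No, not isomorphic

The graphs are NOT isomorphic.

Counting edges: G1 has 4 edge(s); G2 has 5 edge(s).
Edge count is an isomorphism invariant (a bijection on vertices induces a bijection on edges), so differing edge counts rule out isomorphism.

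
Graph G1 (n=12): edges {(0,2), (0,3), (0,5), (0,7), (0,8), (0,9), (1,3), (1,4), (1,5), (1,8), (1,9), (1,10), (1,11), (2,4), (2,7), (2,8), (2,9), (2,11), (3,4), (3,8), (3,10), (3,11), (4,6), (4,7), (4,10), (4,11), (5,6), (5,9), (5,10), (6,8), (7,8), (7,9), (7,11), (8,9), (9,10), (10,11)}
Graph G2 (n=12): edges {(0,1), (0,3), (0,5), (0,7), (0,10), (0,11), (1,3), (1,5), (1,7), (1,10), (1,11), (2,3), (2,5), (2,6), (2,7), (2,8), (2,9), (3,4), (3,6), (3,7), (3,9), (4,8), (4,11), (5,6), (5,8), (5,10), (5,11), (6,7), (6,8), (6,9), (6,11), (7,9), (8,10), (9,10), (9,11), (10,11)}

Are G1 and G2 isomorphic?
Yes, isomorphic

The graphs are isomorphic.
One valid mapping φ: V(G1) → V(G2): 0→10, 1→6, 2→0, 3→9, 4→3, 5→8, 6→4, 7→1, 8→11, 9→5, 10→2, 11→7

Verify φ preserves adjacency — for each edge of G1, its image is an edge of G2:
  (0,2) → (φ(0),φ(2)) = (0,10) ∈ E(G2) ✓
  (0,3) → (φ(0),φ(3)) = (9,10) ∈ E(G2) ✓
  (0,5) → (φ(0),φ(5)) = (8,10) ∈ E(G2) ✓
  (0,7) → (φ(0),φ(7)) = (1,10) ∈ E(G2) ✓
  (0,8) → (φ(0),φ(8)) = (10,11) ∈ E(G2) ✓
  (0,9) → (φ(0),φ(9)) = (5,10) ∈ E(G2) ✓
  (1,3) → (φ(1),φ(3)) = (6,9) ∈ E(G2) ✓
  (1,4) → (φ(1),φ(4)) = (3,6) ∈ E(G2) ✓
  (1,5) → (φ(1),φ(5)) = (6,8) ∈ E(G2) ✓
  (1,8) → (φ(1),φ(8)) = (6,11) ∈ E(G2) ✓
  (1,9) → (φ(1),φ(9)) = (5,6) ∈ E(G2) ✓
  (1,10) → (φ(1),φ(10)) = (2,6) ∈ E(G2) ✓
  (1,11) → (φ(1),φ(11)) = (6,7) ∈ E(G2) ✓
  (2,4) → (φ(2),φ(4)) = (0,3) ∈ E(G2) ✓
  (2,7) → (φ(2),φ(7)) = (0,1) ∈ E(G2) ✓
  (2,8) → (φ(2),φ(8)) = (0,11) ∈ E(G2) ✓
  (2,9) → (φ(2),φ(9)) = (0,5) ∈ E(G2) ✓
  (2,11) → (φ(2),φ(11)) = (0,7) ∈ E(G2) ✓
  (3,4) → (φ(3),φ(4)) = (3,9) ∈ E(G2) ✓
  (3,8) → (φ(3),φ(8)) = (9,11) ∈ E(G2) ✓
  (3,10) → (φ(3),φ(10)) = (2,9) ∈ E(G2) ✓
  (3,11) → (φ(3),φ(11)) = (7,9) ∈ E(G2) ✓
  (4,6) → (φ(4),φ(6)) = (3,4) ∈ E(G2) ✓
  (4,7) → (φ(4),φ(7)) = (1,3) ∈ E(G2) ✓
  (4,10) → (φ(4),φ(10)) = (2,3) ∈ E(G2) ✓
  (4,11) → (φ(4),φ(11)) = (3,7) ∈ E(G2) ✓
  (5,6) → (φ(5),φ(6)) = (4,8) ∈ E(G2) ✓
  (5,9) → (φ(5),φ(9)) = (5,8) ∈ E(G2) ✓
  (5,10) → (φ(5),φ(10)) = (2,8) ∈ E(G2) ✓
  (6,8) → (φ(6),φ(8)) = (4,11) ∈ E(G2) ✓
  (7,8) → (φ(7),φ(8)) = (1,11) ∈ E(G2) ✓
  (7,9) → (φ(7),φ(9)) = (1,5) ∈ E(G2) ✓
  (7,11) → (φ(7),φ(11)) = (1,7) ∈ E(G2) ✓
  (8,9) → (φ(8),φ(9)) = (5,11) ∈ E(G2) ✓
  (9,10) → (φ(9),φ(10)) = (2,5) ∈ E(G2) ✓
  (10,11) → (φ(10),φ(11)) = (2,7) ∈ E(G2) ✓
All 36 edges of G1 map to edges of G2, and |E(G1)| = |E(G2)| = 36, so φ is a bijection on edges as well as vertices. Hence G1 ≅ G2.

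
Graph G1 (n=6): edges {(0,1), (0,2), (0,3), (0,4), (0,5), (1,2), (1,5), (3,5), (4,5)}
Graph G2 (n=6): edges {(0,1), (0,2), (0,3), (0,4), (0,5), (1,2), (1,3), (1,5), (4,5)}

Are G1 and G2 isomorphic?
Yes, isomorphic

The graphs are isomorphic.
One valid mapping φ: V(G1) → V(G2): 0→0, 1→5, 2→4, 3→2, 4→3, 5→1

Verify φ preserves adjacency — for each edge of G1, its image is an edge of G2:
  (0,1) → (φ(0),φ(1)) = (0,5) ∈ E(G2) ✓
  (0,2) → (φ(0),φ(2)) = (0,4) ∈ E(G2) ✓
  (0,3) → (φ(0),φ(3)) = (0,2) ∈ E(G2) ✓
  (0,4) → (φ(0),φ(4)) = (0,3) ∈ E(G2) ✓
  (0,5) → (φ(0),φ(5)) = (0,1) ∈ E(G2) ✓
  (1,2) → (φ(1),φ(2)) = (4,5) ∈ E(G2) ✓
  (1,5) → (φ(1),φ(5)) = (1,5) ∈ E(G2) ✓
  (3,5) → (φ(3),φ(5)) = (1,2) ∈ E(G2) ✓
  (4,5) → (φ(4),φ(5)) = (1,3) ∈ E(G2) ✓
All 9 edges of G1 map to edges of G2, and |E(G1)| = |E(G2)| = 9, so φ is a bijection on edges as well as vertices. Hence G1 ≅ G2.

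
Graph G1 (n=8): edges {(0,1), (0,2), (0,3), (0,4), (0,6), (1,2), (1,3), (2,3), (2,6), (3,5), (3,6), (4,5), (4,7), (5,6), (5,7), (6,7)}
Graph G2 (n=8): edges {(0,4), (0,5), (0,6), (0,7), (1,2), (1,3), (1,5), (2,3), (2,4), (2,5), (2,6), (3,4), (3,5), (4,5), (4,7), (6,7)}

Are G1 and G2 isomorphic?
Yes, isomorphic

The graphs are isomorphic.
One valid mapping φ: V(G1) → V(G2): 0→2, 1→1, 2→3, 3→5, 4→6, 5→0, 6→4, 7→7

Verify φ preserves adjacency — for each edge of G1, its image is an edge of G2:
  (0,1) → (φ(0),φ(1)) = (1,2) ∈ E(G2) ✓
  (0,2) → (φ(0),φ(2)) = (2,3) ∈ E(G2) ✓
  (0,3) → (φ(0),φ(3)) = (2,5) ∈ E(G2) ✓
  (0,4) → (φ(0),φ(4)) = (2,6) ∈ E(G2) ✓
  (0,6) → (φ(0),φ(6)) = (2,4) ∈ E(G2) ✓
  (1,2) → (φ(1),φ(2)) = (1,3) ∈ E(G2) ✓
  (1,3) → (φ(1),φ(3)) = (1,5) ∈ E(G2) ✓
  (2,3) → (φ(2),φ(3)) = (3,5) ∈ E(G2) ✓
  (2,6) → (φ(2),φ(6)) = (3,4) ∈ E(G2) ✓
  (3,5) → (φ(3),φ(5)) = (0,5) ∈ E(G2) ✓
  (3,6) → (φ(3),φ(6)) = (4,5) ∈ E(G2) ✓
  (4,5) → (φ(4),φ(5)) = (0,6) ∈ E(G2) ✓
  (4,7) → (φ(4),φ(7)) = (6,7) ∈ E(G2) ✓
  (5,6) → (φ(5),φ(6)) = (0,4) ∈ E(G2) ✓
  (5,7) → (φ(5),φ(7)) = (0,7) ∈ E(G2) ✓
  (6,7) → (φ(6),φ(7)) = (4,7) ∈ E(G2) ✓
All 16 edges of G1 map to edges of G2, and |E(G1)| = |E(G2)| = 16, so φ is a bijection on edges as well as vertices. Hence G1 ≅ G2.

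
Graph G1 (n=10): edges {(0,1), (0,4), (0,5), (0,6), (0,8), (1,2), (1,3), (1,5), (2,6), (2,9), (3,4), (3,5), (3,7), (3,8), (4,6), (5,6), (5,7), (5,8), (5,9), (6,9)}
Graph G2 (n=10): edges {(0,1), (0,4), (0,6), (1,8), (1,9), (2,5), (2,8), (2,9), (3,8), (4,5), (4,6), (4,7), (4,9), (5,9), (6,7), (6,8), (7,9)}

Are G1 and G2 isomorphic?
No, not isomorphic

The graphs are NOT isomorphic.

Counting triangles (3-cliques): G1 has 9, G2 has 5.
Triangle count is an isomorphism invariant, so differing triangle counts rule out isomorphism.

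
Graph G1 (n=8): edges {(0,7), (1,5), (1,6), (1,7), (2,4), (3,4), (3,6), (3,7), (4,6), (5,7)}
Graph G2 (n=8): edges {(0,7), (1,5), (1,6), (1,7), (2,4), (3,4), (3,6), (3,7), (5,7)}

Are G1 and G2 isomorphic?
No, not isomorphic

The graphs are NOT isomorphic.

Counting edges: G1 has 10 edge(s); G2 has 9 edge(s).
Edge count is an isomorphism invariant (a bijection on vertices induces a bijection on edges), so differing edge counts rule out isomorphism.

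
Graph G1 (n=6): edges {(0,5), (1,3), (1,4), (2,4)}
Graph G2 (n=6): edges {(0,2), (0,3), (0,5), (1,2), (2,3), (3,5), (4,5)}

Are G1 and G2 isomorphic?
No, not isomorphic

The graphs are NOT isomorphic.

Counting triangles (3-cliques): G1 has 0, G2 has 2.
Triangle count is an isomorphism invariant, so differing triangle counts rule out isomorphism.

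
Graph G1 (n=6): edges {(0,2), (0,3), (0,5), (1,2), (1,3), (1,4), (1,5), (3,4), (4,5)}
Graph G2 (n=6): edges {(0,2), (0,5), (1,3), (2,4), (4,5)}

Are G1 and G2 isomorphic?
No, not isomorphic

The graphs are NOT isomorphic.

Counting triangles (3-cliques): G1 has 2, G2 has 0.
Triangle count is an isomorphism invariant, so differing triangle counts rule out isomorphism.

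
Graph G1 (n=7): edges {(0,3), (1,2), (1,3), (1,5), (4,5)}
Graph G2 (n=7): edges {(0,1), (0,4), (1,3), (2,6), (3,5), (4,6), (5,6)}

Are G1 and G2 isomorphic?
No, not isomorphic

The graphs are NOT isomorphic.

Connected components of G1: 2 component(s) with vertex sets [[6], [0, 1, 2, 3, 4, 5]], sizes [1, 6].
Connected components of G2: 1 component(s) with vertex sets [[0, 1, 2, 3, 4, 5, 6]], sizes [7].
The number of connected components (and the multiset of component sizes) is an isomorphism invariant — an isomorphism maps each component of G1 bijectively onto a component of G2. Since G1 has 2 component(s) and G2 has 1, they cannot be isomorphic.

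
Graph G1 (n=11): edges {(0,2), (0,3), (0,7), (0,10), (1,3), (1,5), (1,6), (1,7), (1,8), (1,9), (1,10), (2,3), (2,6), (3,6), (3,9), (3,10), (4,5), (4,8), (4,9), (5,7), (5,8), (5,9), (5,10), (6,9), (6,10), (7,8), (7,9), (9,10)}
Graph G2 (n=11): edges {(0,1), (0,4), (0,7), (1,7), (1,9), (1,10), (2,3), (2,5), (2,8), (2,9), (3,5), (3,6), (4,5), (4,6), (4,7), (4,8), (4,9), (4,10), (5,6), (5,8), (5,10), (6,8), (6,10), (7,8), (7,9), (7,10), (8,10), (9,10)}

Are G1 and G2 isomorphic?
Yes, isomorphic

The graphs are isomorphic.
One valid mapping φ: V(G1) → V(G2): 0→2, 1→10, 2→3, 3→5, 4→0, 5→7, 6→6, 7→9, 8→1, 9→4, 10→8

Verify φ preserves adjacency — for each edge of G1, its image is an edge of G2:
  (0,2) → (φ(0),φ(2)) = (2,3) ∈ E(G2) ✓
  (0,3) → (φ(0),φ(3)) = (2,5) ∈ E(G2) ✓
  (0,7) → (φ(0),φ(7)) = (2,9) ∈ E(G2) ✓
  (0,10) → (φ(0),φ(10)) = (2,8) ∈ E(G2) ✓
  (1,3) → (φ(1),φ(3)) = (5,10) ∈ E(G2) ✓
  (1,5) → (φ(1),φ(5)) = (7,10) ∈ E(G2) ✓
  (1,6) → (φ(1),φ(6)) = (6,10) ∈ E(G2) ✓
  (1,7) → (φ(1),φ(7)) = (9,10) ∈ E(G2) ✓
  (1,8) → (φ(1),φ(8)) = (1,10) ∈ E(G2) ✓
  (1,9) → (φ(1),φ(9)) = (4,10) ∈ E(G2) ✓
  (1,10) → (φ(1),φ(10)) = (8,10) ∈ E(G2) ✓
  (2,3) → (φ(2),φ(3)) = (3,5) ∈ E(G2) ✓
  (2,6) → (φ(2),φ(6)) = (3,6) ∈ E(G2) ✓
  (3,6) → (φ(3),φ(6)) = (5,6) ∈ E(G2) ✓
  (3,9) → (φ(3),φ(9)) = (4,5) ∈ E(G2) ✓
  (3,10) → (φ(3),φ(10)) = (5,8) ∈ E(G2) ✓
  (4,5) → (φ(4),φ(5)) = (0,7) ∈ E(G2) ✓
  (4,8) → (φ(4),φ(8)) = (0,1) ∈ E(G2) ✓
  (4,9) → (φ(4),φ(9)) = (0,4) ∈ E(G2) ✓
  (5,7) → (φ(5),φ(7)) = (7,9) ∈ E(G2) ✓
  (5,8) → (φ(5),φ(8)) = (1,7) ∈ E(G2) ✓
  (5,9) → (φ(5),φ(9)) = (4,7) ∈ E(G2) ✓
  (5,10) → (φ(5),φ(10)) = (7,8) ∈ E(G2) ✓
  (6,9) → (φ(6),φ(9)) = (4,6) ∈ E(G2) ✓
  (6,10) → (φ(6),φ(10)) = (6,8) ∈ E(G2) ✓
  (7,8) → (φ(7),φ(8)) = (1,9) ∈ E(G2) ✓
  (7,9) → (φ(7),φ(9)) = (4,9) ∈ E(G2) ✓
  (9,10) → (φ(9),φ(10)) = (4,8) ∈ E(G2) ✓
All 28 edges of G1 map to edges of G2, and |E(G1)| = |E(G2)| = 28, so φ is a bijection on edges as well as vertices. Hence G1 ≅ G2.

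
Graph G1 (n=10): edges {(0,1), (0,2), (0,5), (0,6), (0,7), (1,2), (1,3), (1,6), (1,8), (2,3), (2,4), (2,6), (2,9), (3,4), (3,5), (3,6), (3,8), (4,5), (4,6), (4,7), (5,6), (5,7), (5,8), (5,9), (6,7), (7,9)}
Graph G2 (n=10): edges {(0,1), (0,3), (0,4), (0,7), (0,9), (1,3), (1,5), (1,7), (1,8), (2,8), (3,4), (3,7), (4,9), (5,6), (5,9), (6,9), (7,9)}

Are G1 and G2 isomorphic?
No, not isomorphic

The graphs are NOT isomorphic.

Degrees in G1: deg(0)=5, deg(1)=5, deg(2)=6, deg(3)=6, deg(4)=5, deg(5)=7, deg(6)=7, deg(7)=5, deg(8)=3, deg(9)=3.
Sorted degree sequence of G1: [7, 7, 6, 6, 5, 5, 5, 5, 3, 3].
Degrees in G2: deg(0)=5, deg(1)=5, deg(2)=1, deg(3)=4, deg(4)=3, deg(5)=3, deg(6)=2, deg(7)=4, deg(8)=2, deg(9)=5.
Sorted degree sequence of G2: [5, 5, 5, 4, 4, 3, 3, 2, 2, 1].
The (sorted) degree sequence is an isomorphism invariant, so since G1 and G2 have different degree sequences they cannot be isomorphic.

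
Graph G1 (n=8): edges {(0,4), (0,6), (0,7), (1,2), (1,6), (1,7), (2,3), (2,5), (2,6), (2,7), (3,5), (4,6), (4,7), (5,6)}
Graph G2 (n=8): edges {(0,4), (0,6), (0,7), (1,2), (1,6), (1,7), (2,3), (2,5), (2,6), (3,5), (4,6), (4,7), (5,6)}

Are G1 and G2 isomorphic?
No, not isomorphic

The graphs are NOT isomorphic.

Counting edges: G1 has 14 edge(s); G2 has 13 edge(s).
Edge count is an isomorphism invariant (a bijection on vertices induces a bijection on edges), so differing edge counts rule out isomorphism.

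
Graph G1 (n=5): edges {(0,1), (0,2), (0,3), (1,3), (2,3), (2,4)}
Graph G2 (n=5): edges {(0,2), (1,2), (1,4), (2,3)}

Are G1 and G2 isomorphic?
No, not isomorphic

The graphs are NOT isomorphic.

Counting triangles (3-cliques): G1 has 2, G2 has 0.
Triangle count is an isomorphism invariant, so differing triangle counts rule out isomorphism.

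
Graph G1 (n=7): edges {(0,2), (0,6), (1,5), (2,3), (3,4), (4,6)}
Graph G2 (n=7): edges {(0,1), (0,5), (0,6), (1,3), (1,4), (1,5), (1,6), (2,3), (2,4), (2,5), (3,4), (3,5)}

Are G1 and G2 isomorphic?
No, not isomorphic

The graphs are NOT isomorphic.

Degrees in G1: deg(0)=2, deg(1)=1, deg(2)=2, deg(3)=2, deg(4)=2, deg(5)=1, deg(6)=2.
Sorted degree sequence of G1: [2, 2, 2, 2, 2, 1, 1].
Degrees in G2: deg(0)=3, deg(1)=5, deg(2)=3, deg(3)=4, deg(4)=3, deg(5)=4, deg(6)=2.
Sorted degree sequence of G2: [5, 4, 4, 3, 3, 3, 2].
The (sorted) degree sequence is an isomorphism invariant, so since G1 and G2 have different degree sequences they cannot be isomorphic.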